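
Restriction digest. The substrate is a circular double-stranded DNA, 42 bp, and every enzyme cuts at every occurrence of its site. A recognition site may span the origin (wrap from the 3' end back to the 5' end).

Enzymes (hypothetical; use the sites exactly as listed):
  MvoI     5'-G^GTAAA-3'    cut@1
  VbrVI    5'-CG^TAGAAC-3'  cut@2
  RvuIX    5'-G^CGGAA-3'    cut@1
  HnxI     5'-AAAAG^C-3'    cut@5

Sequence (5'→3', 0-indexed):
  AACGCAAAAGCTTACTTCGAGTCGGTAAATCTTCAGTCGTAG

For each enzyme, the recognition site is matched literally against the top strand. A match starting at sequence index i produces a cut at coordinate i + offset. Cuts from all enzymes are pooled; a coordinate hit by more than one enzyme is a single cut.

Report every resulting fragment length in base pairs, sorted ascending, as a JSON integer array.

Site scan:
  MvoI GGTAAA/1: at [23] ⇒ [24]
  VbrVI CGTAGAAC/2: at [37] ⇒ [39]
  RvuIX (GCGGAA, off=1): no sites
  HnxI AAAAGC/5: at [5] ⇒ [10]

Pooled cuts: [10, 24, 39]

Fragment lengths:
  10→24: 14 bp
  24→39: 15 bp
  39→10 (wrap): 42-39+10 = 13 bp

[13,14,15]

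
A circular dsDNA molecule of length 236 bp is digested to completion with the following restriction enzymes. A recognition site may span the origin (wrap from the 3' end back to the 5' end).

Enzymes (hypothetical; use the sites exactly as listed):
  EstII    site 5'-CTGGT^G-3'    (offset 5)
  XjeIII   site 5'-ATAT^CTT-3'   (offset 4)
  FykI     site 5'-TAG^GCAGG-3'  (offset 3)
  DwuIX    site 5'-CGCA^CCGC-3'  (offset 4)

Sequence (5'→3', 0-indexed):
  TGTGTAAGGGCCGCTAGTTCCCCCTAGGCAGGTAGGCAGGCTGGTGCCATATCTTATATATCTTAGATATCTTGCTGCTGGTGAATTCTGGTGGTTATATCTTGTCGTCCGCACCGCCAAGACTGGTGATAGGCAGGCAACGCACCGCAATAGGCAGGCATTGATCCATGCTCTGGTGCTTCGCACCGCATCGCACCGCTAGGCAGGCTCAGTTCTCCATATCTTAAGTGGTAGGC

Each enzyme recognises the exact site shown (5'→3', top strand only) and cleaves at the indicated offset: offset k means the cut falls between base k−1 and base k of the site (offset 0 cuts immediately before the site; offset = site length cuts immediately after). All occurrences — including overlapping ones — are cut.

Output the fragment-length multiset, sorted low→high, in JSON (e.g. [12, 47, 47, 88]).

[5,7,7,8,8,8,9,9,9,10,10,10,12,12,13,14,20,24,41]

Site scan:
  EstII CTGGTG/5: at [40, 77, 87, 122, 172] ⇒ [45, 82, 92, 127, 177]
  XjeIII ATATCTT/4: at [48, 57, 66, 96, 218] ⇒ [52, 61, 70, 100, 222]
  FykI TAGGCAGG/3: at [24, 32, 129, 150, 199] ⇒ [27, 35, 132, 153, 202]
  DwuIX CGCACCGC/4: at [109, 140, 181, 191] ⇒ [113, 144, 185, 195]

All cut coordinates (distinct, sorted): [27, 35, 45, 52, 61, 70, 82, 92, 100, 113, 127, 132, 144, 153, 177, 185, 195, 202, 222]

Fragment lengths:
  27→35: 8 bp
  35→45: 10 bp
  45→52: 7 bp
  52→61: 9 bp
  61→70: 9 bp
  70→82: 12 bp
  82→92: 10 bp
  92→100: 8 bp
  100→113: 13 bp
  113→127: 14 bp
  127→132: 5 bp
  132→144: 12 bp
  144→153: 9 bp
  153→177: 24 bp
  177→185: 8 bp
  185→195: 10 bp
  195→202: 7 bp
  202→222: 20 bp
  222→27 (wrap): 236-222+27 = 41 bp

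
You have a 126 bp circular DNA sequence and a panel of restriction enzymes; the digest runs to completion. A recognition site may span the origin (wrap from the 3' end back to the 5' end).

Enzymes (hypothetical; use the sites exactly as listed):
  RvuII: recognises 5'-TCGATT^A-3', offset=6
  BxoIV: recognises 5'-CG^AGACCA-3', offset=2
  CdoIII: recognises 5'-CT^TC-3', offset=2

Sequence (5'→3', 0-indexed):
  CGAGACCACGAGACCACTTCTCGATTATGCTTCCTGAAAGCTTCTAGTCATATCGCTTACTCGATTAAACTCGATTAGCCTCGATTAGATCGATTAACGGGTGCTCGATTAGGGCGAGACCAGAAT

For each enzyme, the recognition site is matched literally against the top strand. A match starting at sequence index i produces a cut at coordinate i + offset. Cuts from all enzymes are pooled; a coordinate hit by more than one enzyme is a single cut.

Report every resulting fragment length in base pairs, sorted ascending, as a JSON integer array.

[5,6,8,8,8,9,10,10,11,12,15,24]

Site scan:
  RvuII (TCGATTA, off=6): starts [20, 60, 70, 80, 89, 104] → cuts [26, 66, 76, 86, 95, 110]
  BxoIV (CGAGACCA, off=2): starts [0, 8, 114] → cuts [2, 10, 116]
  CdoIII (CTTC, off=2): starts [16, 29, 40] → cuts [18, 31, 42]

Pooled cuts: [2, 10, 18, 26, 31, 42, 66, 76, 86, 95, 110, 116]

Fragment lengths:
  2→10: 8 bp
  10→18: 8 bp
  18→26: 8 bp
  26→31: 5 bp
  31→42: 11 bp
  42→66: 24 bp
  66→76: 10 bp
  76→86: 10 bp
  86→95: 9 bp
  95→110: 15 bp
  110→116: 6 bp
  116→2 (wrap): 126-116+2 = 12 bp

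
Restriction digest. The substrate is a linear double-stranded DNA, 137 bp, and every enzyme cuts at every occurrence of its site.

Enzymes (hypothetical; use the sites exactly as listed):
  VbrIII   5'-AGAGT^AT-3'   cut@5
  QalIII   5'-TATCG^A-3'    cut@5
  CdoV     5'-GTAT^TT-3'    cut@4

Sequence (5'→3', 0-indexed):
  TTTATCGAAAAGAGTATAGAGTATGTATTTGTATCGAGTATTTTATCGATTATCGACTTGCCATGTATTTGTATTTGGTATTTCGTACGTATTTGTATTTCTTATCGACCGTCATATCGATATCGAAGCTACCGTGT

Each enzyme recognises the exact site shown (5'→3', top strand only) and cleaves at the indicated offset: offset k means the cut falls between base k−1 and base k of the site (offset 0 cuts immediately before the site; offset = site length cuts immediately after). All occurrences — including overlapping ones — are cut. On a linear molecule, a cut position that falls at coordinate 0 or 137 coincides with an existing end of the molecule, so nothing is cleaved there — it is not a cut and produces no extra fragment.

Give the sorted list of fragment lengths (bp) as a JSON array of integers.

[5,6,6,6,6,7,7,7,7,7,8,8,9,11,12,12,13]

Site scan:
  VbrIII (AGAGTAT, off=5): starts [10, 17] → cuts [15, 22]
  QalIII (TATCGA, off=5): starts [2, 31, 43, 50, 102, 114, 120] → cuts [7, 36, 48, 55, 107, 119, 125]
  CdoV (GTATTT, off=4): starts [24, 37, 64, 70, 77, 88, 94] → cuts [28, 41, 68, 74, 81, 92, 98]

All cut coordinates (distinct, sorted): [7, 15, 22, 28, 36, 41, 48, 55, 68, 74, 81, 92, 98, 107, 119, 125]

Fragments:
  [0,7): 7 bp
  [7,15): 8 bp
  [15,22): 7 bp
  [22,28): 6 bp
  [28,36): 8 bp
  [36,41): 5 bp
  [41,48): 7 bp
  [48,55): 7 bp
  [55,68): 13 bp
  [68,74): 6 bp
  [74,81): 7 bp
  [81,92): 11 bp
  [92,98): 6 bp
  [98,107): 9 bp
  [107,119): 12 bp
  [119,125): 6 bp
  [125,137): 12 bp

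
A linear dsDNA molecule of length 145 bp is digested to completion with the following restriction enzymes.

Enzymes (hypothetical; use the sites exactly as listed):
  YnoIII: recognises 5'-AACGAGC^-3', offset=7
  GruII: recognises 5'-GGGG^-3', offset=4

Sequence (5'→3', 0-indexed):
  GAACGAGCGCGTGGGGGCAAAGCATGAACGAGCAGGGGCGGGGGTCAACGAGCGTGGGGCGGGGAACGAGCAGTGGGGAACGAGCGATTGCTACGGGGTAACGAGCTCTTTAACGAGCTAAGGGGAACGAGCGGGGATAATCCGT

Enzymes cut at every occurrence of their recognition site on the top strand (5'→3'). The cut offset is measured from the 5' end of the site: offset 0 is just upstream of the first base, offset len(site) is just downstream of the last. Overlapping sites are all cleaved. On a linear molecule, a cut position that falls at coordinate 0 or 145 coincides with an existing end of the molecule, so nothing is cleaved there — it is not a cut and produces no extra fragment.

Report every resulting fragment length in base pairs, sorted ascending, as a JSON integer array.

Scan for sites:
  YnoIII (AACGAGC, off=7): starts [1, 26, 46, 64, 78, 99, 111, 125] → cuts [8, 33, 53, 71, 85, 106, 118, 132]
  GruII (GGGG, off=4): starts [12, 13, 34, 39, 40, 55, 60, 74, 94, 121, 132] → cuts [16, 17, 38, 43, 44, 59, 64, 78, 98, 125, 136]

All cut coordinates (distinct, sorted): [8, 16, 17, 33, 38, 43, 44, 53, 59, 64, 71, 78, 85, 98, 106, 118, 125, 132, 136]

Fragments:
  [0,8): 8 bp
  [8,16): 8 bp
  [16,17): 1 bp
  [17,33): 16 bp
  [33,38): 5 bp
  [38,43): 5 bp
  [43,44): 1 bp
  [44,53): 9 bp
  [53,59): 6 bp
  [59,64): 5 bp
  [64,71): 7 bp
  [71,78): 7 bp
  [78,85): 7 bp
  [85,98): 13 bp
  [98,106): 8 bp
  [106,118): 12 bp
  [118,125): 7 bp
  [125,132): 7 bp
  [132,136): 4 bp
  [136,145): 9 bp

[1,1,4,5,5,5,6,7,7,7,7,7,8,8,8,9,9,12,13,16]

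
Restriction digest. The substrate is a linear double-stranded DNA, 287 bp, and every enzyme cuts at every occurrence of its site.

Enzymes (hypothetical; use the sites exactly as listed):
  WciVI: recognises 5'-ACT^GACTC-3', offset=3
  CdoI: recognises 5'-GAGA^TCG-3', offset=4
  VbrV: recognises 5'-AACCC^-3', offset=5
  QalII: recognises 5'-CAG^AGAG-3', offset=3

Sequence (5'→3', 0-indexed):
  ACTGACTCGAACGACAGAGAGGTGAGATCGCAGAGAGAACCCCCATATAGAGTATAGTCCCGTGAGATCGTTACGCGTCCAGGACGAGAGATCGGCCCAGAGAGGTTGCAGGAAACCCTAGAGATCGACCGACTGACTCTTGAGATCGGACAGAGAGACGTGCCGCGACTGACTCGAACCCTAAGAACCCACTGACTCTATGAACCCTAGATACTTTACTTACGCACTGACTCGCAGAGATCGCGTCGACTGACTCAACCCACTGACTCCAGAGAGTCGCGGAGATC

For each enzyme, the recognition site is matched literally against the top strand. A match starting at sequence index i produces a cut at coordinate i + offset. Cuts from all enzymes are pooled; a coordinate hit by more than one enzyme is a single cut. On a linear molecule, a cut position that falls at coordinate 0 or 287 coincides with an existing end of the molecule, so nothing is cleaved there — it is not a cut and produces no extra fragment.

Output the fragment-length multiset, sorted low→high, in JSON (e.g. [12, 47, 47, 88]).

Per-enzyme occurrences:
  WciVI ACTGACTC/3: at [0, 131, 167, 190, 225, 248, 261] ⇒ [3, 134, 170, 193, 228, 251, 264]
  CdoI GAGATCG/4: at [23, 63, 87, 120, 141, 236] ⇒ [27, 67, 91, 124, 145, 240]
  VbrV AACCC/5: at [37, 113, 176, 185, 202, 256] ⇒ [42, 118, 181, 190, 207, 261]
  QalII CAGAGAG/3: at [14, 30, 97, 150, 269] ⇒ [17, 33, 100, 153, 272]

Pooled cuts: [3, 17, 27, 33, 42, 67, 91, 100, 118, 124, 134, 145, 153, 170, 181, 190, 193, 207, 228, 240, 251, 261, 264, 272]

Fragment lengths:
  [0,3): 3 bp
  [3,17): 14 bp
  [17,27): 10 bp
  [27,33): 6 bp
  [33,42): 9 bp
  [42,67): 25 bp
  [67,91): 24 bp
  [91,100): 9 bp
  [100,118): 18 bp
  [118,124): 6 bp
  [124,134): 10 bp
  [134,145): 11 bp
  [145,153): 8 bp
  [153,170): 17 bp
  [170,181): 11 bp
  [181,190): 9 bp
  [190,193): 3 bp
  [193,207): 14 bp
  [207,228): 21 bp
  [228,240): 12 bp
  [240,251): 11 bp
  [251,261): 10 bp
  [261,264): 3 bp
  [264,272): 8 bp
  [272,287): 15 bp

[3,3,3,6,6,8,8,9,9,9,10,10,10,11,11,11,12,14,14,15,17,18,21,24,25]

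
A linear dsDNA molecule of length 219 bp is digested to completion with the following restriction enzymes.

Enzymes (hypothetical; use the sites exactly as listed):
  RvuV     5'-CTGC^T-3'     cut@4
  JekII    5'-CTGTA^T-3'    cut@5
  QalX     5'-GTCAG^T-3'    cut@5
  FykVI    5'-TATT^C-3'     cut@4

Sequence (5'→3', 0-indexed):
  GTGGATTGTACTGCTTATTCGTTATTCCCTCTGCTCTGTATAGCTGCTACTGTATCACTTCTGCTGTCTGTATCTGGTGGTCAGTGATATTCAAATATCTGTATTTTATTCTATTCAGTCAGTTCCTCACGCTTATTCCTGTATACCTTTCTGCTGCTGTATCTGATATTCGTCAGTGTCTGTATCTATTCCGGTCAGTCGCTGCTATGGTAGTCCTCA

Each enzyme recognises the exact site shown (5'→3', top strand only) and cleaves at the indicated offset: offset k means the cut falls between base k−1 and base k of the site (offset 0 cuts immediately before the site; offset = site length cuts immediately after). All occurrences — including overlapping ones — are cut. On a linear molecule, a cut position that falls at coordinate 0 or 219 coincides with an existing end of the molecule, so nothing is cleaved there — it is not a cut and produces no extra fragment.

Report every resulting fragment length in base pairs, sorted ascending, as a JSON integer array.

Per-enzyme occurrences:
  RvuV CTGCT/4: at [10, 30, 43, 60, 150, 153, 201] ⇒ [14, 34, 47, 64, 154, 157, 205]
  JekII CTGTAT/5: at [35, 49, 67, 98, 138, 156, 179] ⇒ [40, 54, 72, 103, 143, 161, 184]
  QalX GTCAGT/5: at [79, 117, 171, 193] ⇒ [84, 122, 176, 198]
  FykVI TATTC/4: at [15, 22, 87, 106, 111, 133, 166, 186] ⇒ [19, 26, 91, 110, 115, 137, 170, 190]

All cut coordinates (distinct, sorted): [14, 19, 26, 34, 40, 47, 54, 64, 72, 84, 91, 103, 110, 115, 122, 137, 143, 154, 157, 161, 170, 176, 184, 190, 198, 205]

Fragment lengths:
  [0,14): 14 bp
  [14,19): 5 bp
  [19,26): 7 bp
  [26,34): 8 bp
  [34,40): 6 bp
  [40,47): 7 bp
  [47,54): 7 bp
  [54,64): 10 bp
  [64,72): 8 bp
  [72,84): 12 bp
  [84,91): 7 bp
  [91,103): 12 bp
  [103,110): 7 bp
  [110,115): 5 bp
  [115,122): 7 bp
  [122,137): 15 bp
  [137,143): 6 bp
  [143,154): 11 bp
  [154,157): 3 bp
  [157,161): 4 bp
  [161,170): 9 bp
  [170,176): 6 bp
  [176,184): 8 bp
  [184,190): 6 bp
  [190,198): 8 bp
  [198,205): 7 bp
  [205,219): 14 bp

[3,4,5,5,6,6,6,6,7,7,7,7,7,7,7,8,8,8,8,9,10,11,12,12,14,14,15]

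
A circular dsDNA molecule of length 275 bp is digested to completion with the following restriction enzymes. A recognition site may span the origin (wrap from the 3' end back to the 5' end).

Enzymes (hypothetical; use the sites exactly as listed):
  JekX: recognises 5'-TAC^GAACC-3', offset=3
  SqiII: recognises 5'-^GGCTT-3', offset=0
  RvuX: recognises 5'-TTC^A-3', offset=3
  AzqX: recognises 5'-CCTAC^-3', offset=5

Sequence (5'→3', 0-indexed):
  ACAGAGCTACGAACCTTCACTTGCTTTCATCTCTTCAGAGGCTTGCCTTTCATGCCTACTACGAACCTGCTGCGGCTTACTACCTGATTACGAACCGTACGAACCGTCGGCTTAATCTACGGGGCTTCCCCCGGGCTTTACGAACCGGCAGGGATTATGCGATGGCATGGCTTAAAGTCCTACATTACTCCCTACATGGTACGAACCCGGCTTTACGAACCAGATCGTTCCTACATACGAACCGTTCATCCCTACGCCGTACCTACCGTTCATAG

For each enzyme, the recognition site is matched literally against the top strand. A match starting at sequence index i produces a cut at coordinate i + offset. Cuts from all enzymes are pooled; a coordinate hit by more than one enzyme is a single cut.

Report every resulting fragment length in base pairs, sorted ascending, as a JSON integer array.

Scan for sites:
  JekX (TACGAACC, off=3): starts [7, 59, 88, 97, 138, 199, 213, 235] → cuts [10, 62, 91, 100, 141, 202, 216, 238]
  SqiII (GGCTT, off=0): starts [39, 73, 108, 122, 133, 168, 208] → cuts [39, 73, 108, 122, 133, 168, 208]
  RvuX (TTCA, off=3): starts [15, 25, 33, 48, 244, 268] → cuts [18, 28, 36, 51, 247, 271]
  AzqX (CCTAC, off=5): starts [54, 178, 190, 229, 250, 261] → cuts [59, 183, 195, 234, 255, 266]

All cut coordinates (distinct, sorted): [10, 18, 28, 36, 39, 51, 59, 62, 73, 91, 100, 108, 122, 133, 141, 168, 183, 195, 202, 208, 216, 234, 238, 247, 255, 266, 271]

Fragments:
  10→18: 8 bp
  18→28: 10 bp
  28→36: 8 bp
  36→39: 3 bp
  39→51: 12 bp
  51→59: 8 bp
  59→62: 3 bp
  62→73: 11 bp
  73→91: 18 bp
  91→100: 9 bp
  100→108: 8 bp
  108→122: 14 bp
  122→133: 11 bp
  133→141: 8 bp
  141→168: 27 bp
  168→183: 15 bp
  183→195: 12 bp
  195→202: 7 bp
  202→208: 6 bp
  208→216: 8 bp
  216→234: 18 bp
  234→238: 4 bp
  238→247: 9 bp
  247→255: 8 bp
  255→266: 11 bp
  266→271: 5 bp
  271→10 (wrap): 275-271+10 = 14 bp

[3,3,4,5,6,7,8,8,8,8,8,8,8,9,9,10,11,11,11,12,12,14,14,15,18,18,27]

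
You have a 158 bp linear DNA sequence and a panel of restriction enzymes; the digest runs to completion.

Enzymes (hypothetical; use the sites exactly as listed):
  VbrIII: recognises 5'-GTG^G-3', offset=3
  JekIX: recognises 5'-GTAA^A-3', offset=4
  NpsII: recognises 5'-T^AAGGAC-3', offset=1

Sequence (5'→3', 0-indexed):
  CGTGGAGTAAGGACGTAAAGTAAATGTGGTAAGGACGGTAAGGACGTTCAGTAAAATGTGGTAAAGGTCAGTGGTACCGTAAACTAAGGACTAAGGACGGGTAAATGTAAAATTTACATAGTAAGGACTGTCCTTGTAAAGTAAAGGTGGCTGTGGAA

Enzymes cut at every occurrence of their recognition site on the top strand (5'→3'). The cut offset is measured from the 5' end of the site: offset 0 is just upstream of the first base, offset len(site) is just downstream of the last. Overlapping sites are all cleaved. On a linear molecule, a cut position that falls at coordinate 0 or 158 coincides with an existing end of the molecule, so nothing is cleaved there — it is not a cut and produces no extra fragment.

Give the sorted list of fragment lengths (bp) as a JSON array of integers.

[2,3,3,4,4,4,5,5,5,5,6,6,6,7,9,9,9,10,12,12,15,17]

Site scan:
  VbrIII (GTGG, off=3): starts [1, 25, 57, 70, 146, 152] → cuts [4, 28, 60, 73, 149, 155]
  JekIX (GTAAA, off=4): starts [14, 19, 50, 60, 78, 100, 106, 135, 140] → cuts [18, 23, 54, 64, 82, 104, 110, 139, 144]
  NpsII (TAAGGAC, off=1): starts [7, 29, 38, 84, 91, 121] → cuts [8, 30, 39, 85, 92, 122]

All cut coordinates (distinct, sorted): [4, 8, 18, 23, 28, 30, 39, 54, 60, 64, 73, 82, 85, 92, 104, 110, 122, 139, 144, 149, 155]

Fragment lengths:
  [0,4): 4 bp
  [4,8): 4 bp
  [8,18): 10 bp
  [18,23): 5 bp
  [23,28): 5 bp
  [28,30): 2 bp
  [30,39): 9 bp
  [39,54): 15 bp
  [54,60): 6 bp
  [60,64): 4 bp
  [64,73): 9 bp
  [73,82): 9 bp
  [82,85): 3 bp
  [85,92): 7 bp
  [92,104): 12 bp
  [104,110): 6 bp
  [110,122): 12 bp
  [122,139): 17 bp
  [139,144): 5 bp
  [144,149): 5 bp
  [149,155): 6 bp
  [155,158): 3 bp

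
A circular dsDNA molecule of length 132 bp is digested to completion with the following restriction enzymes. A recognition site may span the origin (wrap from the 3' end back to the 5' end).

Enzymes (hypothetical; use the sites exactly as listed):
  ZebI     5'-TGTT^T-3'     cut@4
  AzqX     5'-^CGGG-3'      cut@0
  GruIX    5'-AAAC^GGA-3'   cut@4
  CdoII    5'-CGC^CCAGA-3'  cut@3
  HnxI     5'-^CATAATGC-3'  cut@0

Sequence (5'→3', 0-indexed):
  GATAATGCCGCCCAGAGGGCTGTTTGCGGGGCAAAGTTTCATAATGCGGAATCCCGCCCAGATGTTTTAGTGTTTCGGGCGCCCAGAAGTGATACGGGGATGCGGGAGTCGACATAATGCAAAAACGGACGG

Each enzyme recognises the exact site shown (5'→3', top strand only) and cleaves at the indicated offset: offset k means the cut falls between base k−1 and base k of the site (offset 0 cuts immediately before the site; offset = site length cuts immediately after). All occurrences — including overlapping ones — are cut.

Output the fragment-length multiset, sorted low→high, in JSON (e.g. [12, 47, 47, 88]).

[1,2,3,7,8,8,9,10,12,13,13,14,14,18]

Site scan:
  ZebI (TGTTT, off=4): starts [20, 62, 70] → cuts [24, 66, 74]
  AzqX (CGGG, off=0): starts [26, 75, 94, 102, 129] → cuts [26, 75, 94, 102, 129]
  GruIX (AAACGGA, off=4): starts [122] → cuts [126]
  CdoII (CGCCCAGA, off=3): starts [8, 54, 79] → cuts [11, 57, 82]
  HnxI (CATAATGC, off=0): starts [39, 112] → cuts [39, 112]

Pooled cuts: [11, 24, 26, 39, 57, 66, 74, 75, 82, 94, 102, 112, 126, 129]

Fragments:
  11→24: 13 bp
  24→26: 2 bp
  26→39: 13 bp
  39→57: 18 bp
  57→66: 9 bp
  66→74: 8 bp
  74→75: 1 bp
  75→82: 7 bp
  82→94: 12 bp
  94→102: 8 bp
  102→112: 10 bp
  112→126: 14 bp
  126→129: 3 bp
  129→11 (wrap): 132-129+11 = 14 bp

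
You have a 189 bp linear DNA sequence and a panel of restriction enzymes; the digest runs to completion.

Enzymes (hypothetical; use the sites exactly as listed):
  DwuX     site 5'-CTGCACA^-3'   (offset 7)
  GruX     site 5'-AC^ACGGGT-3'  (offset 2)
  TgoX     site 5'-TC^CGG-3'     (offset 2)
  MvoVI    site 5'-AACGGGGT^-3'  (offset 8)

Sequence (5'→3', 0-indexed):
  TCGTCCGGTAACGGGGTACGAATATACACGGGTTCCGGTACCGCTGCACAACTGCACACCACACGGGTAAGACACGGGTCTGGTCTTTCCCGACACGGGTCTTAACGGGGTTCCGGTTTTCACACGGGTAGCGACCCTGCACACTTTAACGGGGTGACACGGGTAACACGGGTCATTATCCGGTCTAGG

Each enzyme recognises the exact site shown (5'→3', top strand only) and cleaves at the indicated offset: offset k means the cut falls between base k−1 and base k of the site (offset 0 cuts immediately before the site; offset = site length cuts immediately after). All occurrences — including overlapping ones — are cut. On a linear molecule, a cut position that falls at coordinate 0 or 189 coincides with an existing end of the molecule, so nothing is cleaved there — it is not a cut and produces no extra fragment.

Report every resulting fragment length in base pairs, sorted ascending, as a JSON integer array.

Site scan:
  DwuX CTGCACA/7: at [43, 51, 136] ⇒ [50, 58, 143]
  GruX ACACGGGT/2: at [25, 60, 71, 92, 121, 156, 165] ⇒ [27, 62, 73, 94, 123, 158, 167]
  TgoX TCCGG/2: at [3, 33, 111, 178] ⇒ [5, 35, 113, 180]
  MvoVI AACGGGGT/8: at [9, 103, 147] ⇒ [17, 111, 155]

All cut coordinates (distinct, sorted): [5, 17, 27, 35, 50, 58, 62, 73, 94, 111, 113, 123, 143, 155, 158, 167, 180]

Fragments:
  [0,5): 5 bp
  [5,17): 12 bp
  [17,27): 10 bp
  [27,35): 8 bp
  [35,50): 15 bp
  [50,58): 8 bp
  [58,62): 4 bp
  [62,73): 11 bp
  [73,94): 21 bp
  [94,111): 17 bp
  [111,113): 2 bp
  [113,123): 10 bp
  [123,143): 20 bp
  [143,155): 12 bp
  [155,158): 3 bp
  [158,167): 9 bp
  [167,180): 13 bp
  [180,189): 9 bp

[2,3,4,5,8,8,9,9,10,10,11,12,12,13,15,17,20,21]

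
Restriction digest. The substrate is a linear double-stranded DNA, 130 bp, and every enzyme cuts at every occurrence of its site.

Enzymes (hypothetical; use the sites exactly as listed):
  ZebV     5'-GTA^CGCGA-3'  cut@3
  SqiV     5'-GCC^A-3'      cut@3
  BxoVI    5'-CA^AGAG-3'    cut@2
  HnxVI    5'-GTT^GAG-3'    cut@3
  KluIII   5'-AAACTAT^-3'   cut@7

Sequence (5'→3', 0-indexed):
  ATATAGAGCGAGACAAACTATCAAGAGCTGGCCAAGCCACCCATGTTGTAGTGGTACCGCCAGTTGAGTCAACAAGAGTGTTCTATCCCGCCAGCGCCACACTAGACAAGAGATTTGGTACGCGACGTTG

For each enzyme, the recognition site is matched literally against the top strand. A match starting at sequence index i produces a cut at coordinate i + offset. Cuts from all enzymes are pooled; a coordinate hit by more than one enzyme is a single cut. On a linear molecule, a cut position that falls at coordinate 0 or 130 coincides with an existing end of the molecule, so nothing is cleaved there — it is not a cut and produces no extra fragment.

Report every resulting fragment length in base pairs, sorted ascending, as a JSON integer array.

Scan for sites:
  ZebV (GTACGCGA, off=3): starts [117] → cuts [120]
  SqiV (GCCA, off=3): starts [30, 35, 58, 89, 95] → cuts [33, 38, 61, 92, 98]
  BxoVI (CAAGAG, off=2): starts [21, 72, 106] → cuts [23, 74, 108]
  HnxVI (GTTGAG, off=3): starts [62] → cuts [65]
  KluIII (AAACTAT, off=7): starts [14] → cuts [21]

All cut coordinates (distinct, sorted): [21, 23, 33, 38, 61, 65, 74, 92, 98, 108, 120]

Fragments:
  [0,21): 21 bp
  [21,23): 2 bp
  [23,33): 10 bp
  [33,38): 5 bp
  [38,61): 23 bp
  [61,65): 4 bp
  [65,74): 9 bp
  [74,92): 18 bp
  [92,98): 6 bp
  [98,108): 10 bp
  [108,120): 12 bp
  [120,130): 10 bp

[2,4,5,6,9,10,10,10,12,18,21,23]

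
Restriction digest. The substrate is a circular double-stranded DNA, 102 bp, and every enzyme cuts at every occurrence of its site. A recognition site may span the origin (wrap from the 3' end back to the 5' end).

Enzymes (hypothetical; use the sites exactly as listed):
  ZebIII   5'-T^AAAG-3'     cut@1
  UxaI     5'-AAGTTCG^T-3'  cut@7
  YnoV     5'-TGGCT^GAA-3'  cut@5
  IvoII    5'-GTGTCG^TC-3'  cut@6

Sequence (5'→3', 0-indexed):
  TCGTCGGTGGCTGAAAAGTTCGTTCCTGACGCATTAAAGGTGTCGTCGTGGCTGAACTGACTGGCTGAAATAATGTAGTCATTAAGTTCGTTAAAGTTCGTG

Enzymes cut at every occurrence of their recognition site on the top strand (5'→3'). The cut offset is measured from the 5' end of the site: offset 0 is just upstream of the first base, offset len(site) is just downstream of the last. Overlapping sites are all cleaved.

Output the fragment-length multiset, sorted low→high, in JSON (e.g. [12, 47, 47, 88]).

Site scan:
  ZebIII (TAAAG, off=1): starts [34, 91] → cuts [35, 92]
  UxaI (AAGTTCGT, off=7): starts [15, 83, 93] → cuts [22, 90, 100]
  YnoV (TGGCTGAA, off=5): starts [7, 48, 61] → cuts [12, 53, 66]
  IvoII (GTGTCGTC, off=6): starts [39, 99] → cuts [3, 45]

Pooled cuts: [3, 12, 22, 35, 45, 53, 66, 90, 92, 100]

Fragment lengths:
  3→12: 9 bp
  12→22: 10 bp
  22→35: 13 bp
  35→45: 10 bp
  45→53: 8 bp
  53→66: 13 bp
  66→90: 24 bp
  90→92: 2 bp
  92→100: 8 bp
  100→3 (wrap): 102-100+3 = 5 bp

[2,5,8,8,9,10,10,13,13,24]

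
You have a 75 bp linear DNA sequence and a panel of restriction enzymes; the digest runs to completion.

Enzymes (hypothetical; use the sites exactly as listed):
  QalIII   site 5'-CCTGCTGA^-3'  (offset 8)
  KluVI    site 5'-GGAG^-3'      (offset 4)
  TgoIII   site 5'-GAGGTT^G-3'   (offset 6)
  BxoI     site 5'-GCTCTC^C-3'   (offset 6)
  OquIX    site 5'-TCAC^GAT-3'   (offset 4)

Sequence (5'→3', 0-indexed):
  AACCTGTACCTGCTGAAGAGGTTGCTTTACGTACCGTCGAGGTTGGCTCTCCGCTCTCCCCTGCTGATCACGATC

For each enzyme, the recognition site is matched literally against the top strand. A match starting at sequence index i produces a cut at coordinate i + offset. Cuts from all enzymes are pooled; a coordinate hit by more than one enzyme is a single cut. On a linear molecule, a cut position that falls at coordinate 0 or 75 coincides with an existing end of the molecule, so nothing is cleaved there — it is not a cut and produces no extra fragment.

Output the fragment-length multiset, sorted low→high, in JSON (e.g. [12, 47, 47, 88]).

[4,4,7,7,7,9,16,21]

Scan for sites:
  QalIII (CCTGCTGA, off=8): starts [8, 59] → cuts [16, 67]
  KluVI (GGAG, off=4): no sites
  TgoIII (GAGGTTG, off=6): starts [17, 38] → cuts [23, 44]
  BxoI (GCTCTCC, off=6): starts [45, 52] → cuts [51, 58]
  OquIX (TCACGAT, off=4): starts [67] → cuts [71]

Pooled cuts: [16, 23, 44, 51, 58, 67, 71]

Fragment lengths:
  [0,16): 16 bp
  [16,23): 7 bp
  [23,44): 21 bp
  [44,51): 7 bp
  [51,58): 7 bp
  [58,67): 9 bp
  [67,71): 4 bp
  [71,75): 4 bp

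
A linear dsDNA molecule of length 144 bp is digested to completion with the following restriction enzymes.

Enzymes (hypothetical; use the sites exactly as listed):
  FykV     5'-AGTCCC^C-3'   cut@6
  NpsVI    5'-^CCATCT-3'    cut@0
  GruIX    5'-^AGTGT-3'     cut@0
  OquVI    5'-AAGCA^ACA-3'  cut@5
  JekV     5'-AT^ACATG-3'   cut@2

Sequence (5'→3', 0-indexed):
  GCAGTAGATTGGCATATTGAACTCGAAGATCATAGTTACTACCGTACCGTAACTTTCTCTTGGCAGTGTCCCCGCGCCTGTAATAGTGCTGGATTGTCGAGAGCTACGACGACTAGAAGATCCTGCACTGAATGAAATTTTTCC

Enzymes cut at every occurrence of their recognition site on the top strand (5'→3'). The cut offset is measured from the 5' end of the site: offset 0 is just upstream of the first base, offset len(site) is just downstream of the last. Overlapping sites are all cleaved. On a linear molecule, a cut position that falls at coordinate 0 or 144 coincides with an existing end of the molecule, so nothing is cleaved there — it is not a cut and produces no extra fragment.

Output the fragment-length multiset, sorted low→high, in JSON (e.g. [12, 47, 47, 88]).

[64,80]

Per-enzyme occurrences:
  FykV (AGTCCCC, off=6): no sites
  NpsVI (CCATCT, off=0): no sites
  GruIX AGTGT/0: at [64] ⇒ [64]
  OquVI (AAGCAACA, off=5): no sites
  JekV (ATACATG, off=2): no sites

All cut coordinates (distinct, sorted): [64]

Fragments:
  [0,64): 64 bp
  [64,144): 80 bp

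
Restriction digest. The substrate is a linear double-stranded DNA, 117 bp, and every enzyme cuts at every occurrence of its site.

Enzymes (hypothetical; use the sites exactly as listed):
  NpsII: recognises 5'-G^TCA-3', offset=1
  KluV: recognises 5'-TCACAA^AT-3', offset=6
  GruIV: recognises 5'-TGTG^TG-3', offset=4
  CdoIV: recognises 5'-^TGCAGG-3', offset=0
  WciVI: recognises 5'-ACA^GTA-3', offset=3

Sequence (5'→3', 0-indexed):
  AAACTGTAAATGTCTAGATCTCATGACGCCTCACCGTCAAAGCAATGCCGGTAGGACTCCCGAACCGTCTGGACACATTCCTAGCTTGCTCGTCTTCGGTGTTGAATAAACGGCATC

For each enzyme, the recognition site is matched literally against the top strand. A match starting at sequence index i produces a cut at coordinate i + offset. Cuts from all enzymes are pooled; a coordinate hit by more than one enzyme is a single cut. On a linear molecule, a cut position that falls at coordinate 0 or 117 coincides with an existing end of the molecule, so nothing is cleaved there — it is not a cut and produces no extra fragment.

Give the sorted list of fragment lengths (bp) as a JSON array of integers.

[36,81]

Per-enzyme occurrences:
  NpsII (GTCA, off=1): starts [35] → cuts [36]
  KluV (TCACAAAT, off=6): no sites
  GruIV (TGTGTG, off=4): no sites
  CdoIV (TGCAGG, off=0): no sites
  WciVI (ACAGTA, off=3): no sites

All cut coordinates (distinct, sorted): [36]

Fragments:
  [0,36): 36 bp
  [36,117): 81 bp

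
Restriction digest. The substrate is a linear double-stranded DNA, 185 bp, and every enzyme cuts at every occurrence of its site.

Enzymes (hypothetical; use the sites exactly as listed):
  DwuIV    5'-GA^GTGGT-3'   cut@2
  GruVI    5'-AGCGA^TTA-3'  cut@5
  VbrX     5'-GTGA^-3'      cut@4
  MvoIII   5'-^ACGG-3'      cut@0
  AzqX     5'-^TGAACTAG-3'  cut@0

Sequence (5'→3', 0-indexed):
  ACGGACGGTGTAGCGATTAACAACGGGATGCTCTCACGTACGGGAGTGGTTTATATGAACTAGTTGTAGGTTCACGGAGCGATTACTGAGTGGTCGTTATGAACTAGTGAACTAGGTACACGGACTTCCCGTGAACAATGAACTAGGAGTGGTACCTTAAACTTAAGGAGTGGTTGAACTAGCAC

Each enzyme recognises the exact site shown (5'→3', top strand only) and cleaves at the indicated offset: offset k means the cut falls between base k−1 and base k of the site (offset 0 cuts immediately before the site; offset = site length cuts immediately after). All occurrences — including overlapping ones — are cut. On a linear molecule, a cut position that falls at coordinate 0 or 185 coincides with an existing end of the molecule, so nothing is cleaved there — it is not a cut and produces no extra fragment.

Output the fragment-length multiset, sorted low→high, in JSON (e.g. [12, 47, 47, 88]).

[3,4,4,5,6,6,7,8,9,9,10,10,10,11,12,15,17,18,21]

Site scan:
  DwuIV GAGTGGT/2: at [43, 87, 146, 167] ⇒ [45, 89, 148, 169]
  GruVI AGCGATTA/5: at [11, 77] ⇒ [16, 82]
  VbrX GTGA/4: at [106, 130] ⇒ [110, 134]
  MvoIII ACGG/0: at [0, 4, 22, 39, 73, 119] ⇒ [4, 22, 39, 73, 119] (position 0 is a terminus of the linear molecule — no cut)
  AzqX TGAACTAG/0: at [55, 99, 107, 138, 174] ⇒ [55, 99, 107, 138, 174]

Pooled cuts: [4, 16, 22, 39, 45, 55, 73, 82, 89, 99, 107, 110, 119, 134, 138, 148, 169, 174]

Fragments:
  [0,4): 4 bp
  [4,16): 12 bp
  [16,22): 6 bp
  [22,39): 17 bp
  [39,45): 6 bp
  [45,55): 10 bp
  [55,73): 18 bp
  [73,82): 9 bp
  [82,89): 7 bp
  [89,99): 10 bp
  [99,107): 8 bp
  [107,110): 3 bp
  [110,119): 9 bp
  [119,134): 15 bp
  [134,138): 4 bp
  [138,148): 10 bp
  [148,169): 21 bp
  [169,174): 5 bp
  [174,185): 11 bp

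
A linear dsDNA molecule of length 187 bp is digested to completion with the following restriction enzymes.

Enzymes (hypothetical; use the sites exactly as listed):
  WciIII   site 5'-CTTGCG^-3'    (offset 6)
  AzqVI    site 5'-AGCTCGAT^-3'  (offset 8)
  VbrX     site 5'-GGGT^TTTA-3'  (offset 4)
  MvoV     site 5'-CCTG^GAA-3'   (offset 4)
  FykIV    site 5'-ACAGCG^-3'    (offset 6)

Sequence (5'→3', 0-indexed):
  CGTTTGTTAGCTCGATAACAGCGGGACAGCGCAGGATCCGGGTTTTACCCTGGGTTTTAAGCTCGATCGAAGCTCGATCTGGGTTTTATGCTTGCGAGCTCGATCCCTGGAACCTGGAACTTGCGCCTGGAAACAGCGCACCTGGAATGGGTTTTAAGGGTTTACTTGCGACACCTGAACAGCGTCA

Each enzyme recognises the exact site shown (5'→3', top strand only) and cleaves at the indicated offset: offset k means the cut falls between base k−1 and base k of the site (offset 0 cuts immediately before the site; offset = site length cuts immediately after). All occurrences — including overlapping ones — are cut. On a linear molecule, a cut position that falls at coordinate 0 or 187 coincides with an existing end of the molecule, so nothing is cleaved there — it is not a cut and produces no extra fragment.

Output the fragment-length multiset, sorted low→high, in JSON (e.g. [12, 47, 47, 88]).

[3,4,5,6,6,7,7,8,8,8,9,9,11,12,12,12,12,14,16,18]

Scan for sites:
  WciIII (CTTGCG, off=6): starts [90, 119, 164] → cuts [96, 125, 170]
  AzqVI (AGCTCGAT, off=8): starts [8, 59, 70, 96] → cuts [16, 67, 78, 104]
  VbrX (GGGTTTTA, off=4): starts [39, 51, 80, 148] → cuts [43, 55, 84, 152]
  MvoV (CCTGGAA, off=4): starts [105, 112, 125, 140] → cuts [109, 116, 129, 144]
  FykIV (ACAGCG, off=6): starts [17, 25, 132, 178] → cuts [23, 31, 138, 184]

All cut coordinates (distinct, sorted): [16, 23, 31, 43, 55, 67, 78, 84, 96, 104, 109, 116, 125, 129, 138, 144, 152, 170, 184]

Fragment lengths:
  [0,16): 16 bp
  [16,23): 7 bp
  [23,31): 8 bp
  [31,43): 12 bp
  [43,55): 12 bp
  [55,67): 12 bp
  [67,78): 11 bp
  [78,84): 6 bp
  [84,96): 12 bp
  [96,104): 8 bp
  [104,109): 5 bp
  [109,116): 7 bp
  [116,125): 9 bp
  [125,129): 4 bp
  [129,138): 9 bp
  [138,144): 6 bp
  [144,152): 8 bp
  [152,170): 18 bp
  [170,184): 14 bp
  [184,187): 3 bp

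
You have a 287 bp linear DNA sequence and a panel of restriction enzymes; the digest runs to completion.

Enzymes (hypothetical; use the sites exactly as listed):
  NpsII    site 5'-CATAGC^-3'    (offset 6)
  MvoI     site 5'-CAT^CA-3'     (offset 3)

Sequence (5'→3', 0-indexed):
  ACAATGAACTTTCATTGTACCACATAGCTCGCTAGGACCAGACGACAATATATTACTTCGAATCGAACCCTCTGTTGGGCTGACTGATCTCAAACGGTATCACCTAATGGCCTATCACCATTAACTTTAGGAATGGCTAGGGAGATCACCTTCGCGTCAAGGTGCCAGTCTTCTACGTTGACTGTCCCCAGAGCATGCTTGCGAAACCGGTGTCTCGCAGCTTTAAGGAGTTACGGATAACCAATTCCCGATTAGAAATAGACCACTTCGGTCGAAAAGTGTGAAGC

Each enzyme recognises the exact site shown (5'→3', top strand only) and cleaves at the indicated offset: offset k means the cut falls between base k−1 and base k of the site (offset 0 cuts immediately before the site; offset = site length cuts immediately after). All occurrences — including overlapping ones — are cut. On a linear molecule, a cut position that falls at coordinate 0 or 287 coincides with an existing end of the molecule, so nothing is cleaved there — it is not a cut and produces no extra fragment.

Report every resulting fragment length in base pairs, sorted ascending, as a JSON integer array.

[28,259]

Per-enzyme occurrences:
  NpsII CATAGC/6: at [22] ⇒ [28]
  MvoI (CATCA, off=3): no sites

Pooled cuts: [28]

Fragments:
  [0,28): 28 bp
  [28,287): 259 bp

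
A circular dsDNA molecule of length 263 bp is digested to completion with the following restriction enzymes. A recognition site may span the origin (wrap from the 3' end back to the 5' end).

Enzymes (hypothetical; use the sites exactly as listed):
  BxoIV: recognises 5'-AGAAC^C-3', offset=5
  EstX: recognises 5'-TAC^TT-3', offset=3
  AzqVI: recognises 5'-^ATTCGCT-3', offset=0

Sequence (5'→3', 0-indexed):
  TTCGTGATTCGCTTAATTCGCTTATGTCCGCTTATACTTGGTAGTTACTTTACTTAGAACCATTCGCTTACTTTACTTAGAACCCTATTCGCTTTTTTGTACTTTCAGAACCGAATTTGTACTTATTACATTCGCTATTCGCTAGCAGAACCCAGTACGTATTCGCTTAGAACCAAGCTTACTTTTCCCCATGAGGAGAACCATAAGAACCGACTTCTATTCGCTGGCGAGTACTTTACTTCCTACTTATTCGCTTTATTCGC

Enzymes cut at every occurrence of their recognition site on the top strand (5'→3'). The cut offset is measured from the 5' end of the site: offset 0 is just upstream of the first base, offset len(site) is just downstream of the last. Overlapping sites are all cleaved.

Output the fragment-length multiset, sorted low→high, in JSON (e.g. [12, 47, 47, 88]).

Site scan:
  BxoIV AGAACC/5: at [55, 78, 106, 146, 168, 196, 205] ⇒ [60, 83, 111, 151, 173, 201, 210]
  EstX TACTT/3: at [34, 45, 50, 68, 73, 99, 119, 179, 231, 236, 243] ⇒ [37, 48, 53, 71, 76, 102, 122, 182, 234, 239, 246]
  AzqVI ATTCGCT/0: at [6, 15, 61, 86, 129, 136, 160, 218, 248, 257] ⇒ [6, 15, 61, 86, 129, 136, 160, 218, 248, 257]

Pooled cuts: [6, 15, 37, 48, 53, 60, 61, 71, 76, 83, 86, 102, 111, 122, 129, 136, 151, 160, 173, 182, 201, 210, 218, 234, 239, 246, 248, 257]

Fragment lengths:
  6→15: 9 bp
  15→37: 22 bp
  37→48: 11 bp
  48→53: 5 bp
  53→60: 7 bp
  60→61: 1 bp
  61→71: 10 bp
  71→76: 5 bp
  76→83: 7 bp
  83→86: 3 bp
  86→102: 16 bp
  102→111: 9 bp
  111→122: 11 bp
  122→129: 7 bp
  129→136: 7 bp
  136→151: 15 bp
  151→160: 9 bp
  160→173: 13 bp
  173→182: 9 bp
  182→201: 19 bp
  201→210: 9 bp
  210→218: 8 bp
  218→234: 16 bp
  234→239: 5 bp
  239→246: 7 bp
  246→248: 2 bp
  248→257: 9 bp
  257→6 (wrap): 263-257+6 = 12 bp

[1,2,3,5,5,5,7,7,7,7,7,8,9,9,9,9,9,9,10,11,11,12,13,15,16,16,19,22]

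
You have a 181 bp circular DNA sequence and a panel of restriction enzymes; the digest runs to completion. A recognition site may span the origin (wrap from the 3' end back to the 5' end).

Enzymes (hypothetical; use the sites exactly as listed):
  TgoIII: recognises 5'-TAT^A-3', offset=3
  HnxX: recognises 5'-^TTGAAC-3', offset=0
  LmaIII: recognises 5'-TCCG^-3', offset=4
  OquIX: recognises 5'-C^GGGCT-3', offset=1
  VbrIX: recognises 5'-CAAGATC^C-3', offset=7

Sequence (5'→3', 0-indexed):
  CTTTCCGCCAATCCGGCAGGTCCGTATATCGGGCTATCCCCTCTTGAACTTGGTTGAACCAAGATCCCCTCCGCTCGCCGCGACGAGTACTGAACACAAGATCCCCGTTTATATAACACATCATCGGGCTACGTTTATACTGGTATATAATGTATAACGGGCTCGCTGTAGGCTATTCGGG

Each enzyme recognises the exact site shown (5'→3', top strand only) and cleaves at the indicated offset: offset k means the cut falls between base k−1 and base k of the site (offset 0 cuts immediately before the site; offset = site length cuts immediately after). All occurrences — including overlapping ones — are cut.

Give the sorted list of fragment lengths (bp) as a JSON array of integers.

Scan for sites:
  TgoIII TATA/3: at [24, 109, 111, 135, 143, 145, 152] ⇒ [27, 112, 114, 138, 146, 148, 155]
  HnxX TTGAAC/0: at [43, 53] ⇒ [43, 53]
  LmaIII TCCG/4: at [3, 11, 20, 69] ⇒ [7, 15, 24, 73]
  OquIX CGGGCT/1: at [29, 124, 157, 177] ⇒ [30, 125, 158, 178]
  VbrIX CAAGATCC/7: at [59, 96] ⇒ [66, 103]

Pooled cuts: [7, 15, 24, 27, 30, 43, 53, 66, 73, 103, 112, 114, 125, 138, 146, 148, 155, 158, 178]

Fragments:
  7→15: 8 bp
  15→24: 9 bp
  24→27: 3 bp
  27→30: 3 bp
  30→43: 13 bp
  43→53: 10 bp
  53→66: 13 bp
  66→73: 7 bp
  73→103: 30 bp
  103→112: 9 bp
  112→114: 2 bp
  114→125: 11 bp
  125→138: 13 bp
  138→146: 8 bp
  146→148: 2 bp
  148→155: 7 bp
  155→158: 3 bp
  158→178: 20 bp
  178→7 (wrap): 181-178+7 = 10 bp

[2,2,3,3,3,7,7,8,8,9,9,10,10,11,13,13,13,20,30]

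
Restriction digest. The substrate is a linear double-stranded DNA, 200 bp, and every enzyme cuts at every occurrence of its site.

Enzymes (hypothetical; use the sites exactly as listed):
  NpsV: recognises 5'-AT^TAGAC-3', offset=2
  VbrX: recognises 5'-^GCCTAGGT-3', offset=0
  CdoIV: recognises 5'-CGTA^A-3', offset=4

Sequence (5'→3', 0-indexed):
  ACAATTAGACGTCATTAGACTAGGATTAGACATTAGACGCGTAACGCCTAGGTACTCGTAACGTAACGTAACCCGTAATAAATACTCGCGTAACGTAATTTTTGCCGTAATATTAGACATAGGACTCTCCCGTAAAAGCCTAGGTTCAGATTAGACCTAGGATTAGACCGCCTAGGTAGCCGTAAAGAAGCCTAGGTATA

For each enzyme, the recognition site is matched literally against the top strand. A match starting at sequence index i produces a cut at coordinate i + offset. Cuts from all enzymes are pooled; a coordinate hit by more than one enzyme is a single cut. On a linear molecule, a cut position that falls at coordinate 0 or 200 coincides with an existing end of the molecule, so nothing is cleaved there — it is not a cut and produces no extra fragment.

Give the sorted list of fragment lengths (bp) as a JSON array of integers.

[2,3,4,5,5,5,5,5,6,7,7,10,10,11,11,12,12,14,15,15,15,21]

Per-enzyme occurrences:
  NpsV ATTAGAC/2: at [3, 13, 24, 31, 111, 149, 161] ⇒ [5, 15, 26, 33, 113, 151, 163]
  VbrX GCCTAGGT/0: at [45, 137, 169, 189] ⇒ [45, 137, 169, 189]
  CdoIV CGTAA/4: at [39, 56, 61, 66, 73, 88, 93, 105, 130, 180] ⇒ [43, 60, 65, 70, 77, 92, 97, 109, 134, 184]

Pooled cuts: [5, 15, 26, 33, 43, 45, 60, 65, 70, 77, 92, 97, 109, 113, 134, 137, 151, 163, 169, 184, 189]

Fragment lengths:
  [0,5): 5 bp
  [5,15): 10 bp
  [15,26): 11 bp
  [26,33): 7 bp
  [33,43): 10 bp
  [43,45): 2 bp
  [45,60): 15 bp
  [60,65): 5 bp
  [65,70): 5 bp
  [70,77): 7 bp
  [77,92): 15 bp
  [92,97): 5 bp
  [97,109): 12 bp
  [109,113): 4 bp
  [113,134): 21 bp
  [134,137): 3 bp
  [137,151): 14 bp
  [151,163): 12 bp
  [163,169): 6 bp
  [169,184): 15 bp
  [184,189): 5 bp
  [189,200): 11 bp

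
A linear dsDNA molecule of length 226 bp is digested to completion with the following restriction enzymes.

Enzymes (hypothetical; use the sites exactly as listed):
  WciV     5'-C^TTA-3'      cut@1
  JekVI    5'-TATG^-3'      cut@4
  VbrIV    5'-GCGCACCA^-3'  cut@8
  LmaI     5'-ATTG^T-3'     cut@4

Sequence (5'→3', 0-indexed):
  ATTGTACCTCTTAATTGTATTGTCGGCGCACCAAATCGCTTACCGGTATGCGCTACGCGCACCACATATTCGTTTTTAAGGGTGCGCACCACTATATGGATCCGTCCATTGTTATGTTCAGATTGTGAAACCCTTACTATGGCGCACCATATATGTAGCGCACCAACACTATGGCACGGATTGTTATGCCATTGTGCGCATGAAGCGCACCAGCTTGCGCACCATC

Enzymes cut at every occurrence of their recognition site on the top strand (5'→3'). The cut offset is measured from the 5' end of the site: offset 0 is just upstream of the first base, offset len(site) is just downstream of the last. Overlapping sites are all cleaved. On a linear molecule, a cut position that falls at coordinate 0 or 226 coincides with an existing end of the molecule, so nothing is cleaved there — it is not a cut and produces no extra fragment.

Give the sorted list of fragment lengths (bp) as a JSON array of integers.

[2,4,5,5,5,6,6,6,6,7,7,8,8,8,8,9,10,10,11,11,12,13,14,18,27]

Per-enzyme occurrences:
  WciV CTTA/1: at [9, 38, 132] ⇒ [10, 39, 133]
  JekVI TATG/4: at [46, 94, 112, 137, 151, 169, 184] ⇒ [50, 98, 116, 141, 155, 173, 188]
  VbrIV GCGCACCA/8: at [25, 56, 83, 141, 157, 204, 216] ⇒ [33, 64, 91, 149, 165, 212, 224]
  LmaI ATTGT/4: at [0, 13, 18, 107, 121, 179, 190] ⇒ [4, 17, 22, 111, 125, 183, 194]

All cut coordinates (distinct, sorted): [4, 10, 17, 22, 33, 39, 50, 64, 91, 98, 111, 116, 125, 133, 141, 149, 155, 165, 173, 183, 188, 194, 212, 224]

Fragment lengths:
  [0,4): 4 bp
  [4,10): 6 bp
  [10,17): 7 bp
  [17,22): 5 bp
  [22,33): 11 bp
  [33,39): 6 bp
  [39,50): 11 bp
  [50,64): 14 bp
  [64,91): 27 bp
  [91,98): 7 bp
  [98,111): 13 bp
  [111,116): 5 bp
  [116,125): 9 bp
  [125,133): 8 bp
  [133,141): 8 bp
  [141,149): 8 bp
  [149,155): 6 bp
  [155,165): 10 bp
  [165,173): 8 bp
  [173,183): 10 bp
  [183,188): 5 bp
  [188,194): 6 bp
  [194,212): 18 bp
  [212,224): 12 bp
  [224,226): 2 bp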